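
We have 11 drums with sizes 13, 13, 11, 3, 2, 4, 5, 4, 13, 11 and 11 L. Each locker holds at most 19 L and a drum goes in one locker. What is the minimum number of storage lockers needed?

Total = 13 + 13 + 13 + 11 + 11 + 11 + 5 + 4 + 4 + 3 + 2 = 90 L.
Lower bound: ⌈90/19⌉ = 5 storage lockers.
Also, 6 drums each exceed 19/2 L, and no two of those can share a locker, so at least 6 storage lockers are needed.
A packing using 6 storage lockers:
  locker 1: 13 + 5 = 18
  locker 2: 13 + 4 + 2 = 19
  locker 3: 13 + 4 = 17
  locker 4: 11 + 3 = 14
  locker 5: 11 = 11
  locker 6: 11 = 11
This matches the lower bound, so 6 is optimal.

6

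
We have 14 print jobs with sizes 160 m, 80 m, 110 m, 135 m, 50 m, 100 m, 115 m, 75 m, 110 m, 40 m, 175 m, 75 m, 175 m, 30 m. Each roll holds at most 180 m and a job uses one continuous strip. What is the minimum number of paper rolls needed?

9

Total = 175 + 175 + 160 + 135 + 115 + 110 + 110 + 100 + 80 + 75 + 75 + 50 + 40 + 30 = 1430 m.
Lower bound: ⌈1430/180⌉ = 8 paper rolls.
A packing using 9 paper rolls:
  roll 1: 175 = 175
  roll 2: 175 = 175
  roll 3: 160 = 160
  roll 4: 135 + 40 = 175
  roll 5: 115 + 50 = 165
  roll 6: 110 + 30 = 140
  roll 7: 110 = 110
  roll 8: 100 + 80 = 180
  roll 9: 75 + 75 = 150
No arrangement into 8 paper rolls stays within capacity, so 9 is optimal.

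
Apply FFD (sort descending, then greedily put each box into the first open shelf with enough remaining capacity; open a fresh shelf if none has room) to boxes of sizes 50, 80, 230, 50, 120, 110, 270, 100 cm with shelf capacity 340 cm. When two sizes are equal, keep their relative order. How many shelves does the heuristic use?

Sorted descending: 270, 230, 120, 110, 100, 80, 50, 50.
  270 → shelf 1 (new)  [load 270/340]
  230 → shelf 2 (new)  [load 230/340]
  120 → shelf 3 (new)  [load 120/340]
  110 → shelf 2  [load 340/340]
  100 → shelf 3  [load 220/340]
  80 → shelf 3  [load 300/340]
  50 → shelf 1  [load 320/340]
  50 → shelf 4 (new)  [load 50/340]
4 shelves opened.

4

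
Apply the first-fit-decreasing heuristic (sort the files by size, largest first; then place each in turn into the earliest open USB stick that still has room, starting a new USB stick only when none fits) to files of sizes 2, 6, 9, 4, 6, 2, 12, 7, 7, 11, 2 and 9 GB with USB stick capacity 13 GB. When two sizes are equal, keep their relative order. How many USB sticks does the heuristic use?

Sorted descending: 12, 11, 9, 9, 7, 7, 6, 6, 4, 2, 2, 2.
  12 → USB stick 1 (new)  [load 12/13]
  11 → USB stick 2 (new)  [load 11/13]
  9 → USB stick 3 (new)  [load 9/13]
  9 → USB stick 4 (new)  [load 9/13]
  7 → USB stick 5 (new)  [load 7/13]
  7 → USB stick 6 (new)  [load 7/13]
  6 → USB stick 5  [load 13/13]
  6 → USB stick 6  [load 13/13]
  4 → USB stick 3  [load 13/13]
  2 → USB stick 2  [load 13/13]
  2 → USB stick 4  [load 11/13]
  2 → USB stick 4  [load 13/13]
6 USB sticks opened.

6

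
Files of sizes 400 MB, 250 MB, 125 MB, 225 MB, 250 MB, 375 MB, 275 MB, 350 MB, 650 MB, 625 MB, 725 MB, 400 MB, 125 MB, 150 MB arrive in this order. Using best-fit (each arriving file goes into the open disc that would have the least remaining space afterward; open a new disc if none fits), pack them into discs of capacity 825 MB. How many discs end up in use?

7

  400 → disc 1 (new)  [load 400/825]
  250 → disc 1  [load 650/825]
  125 → disc 1  [load 775/825]
  225 → disc 2 (new)  [load 225/825]
  250 → disc 2  [load 475/825]
  375 → disc 3 (new)  [load 375/825]
  275 → disc 2  [load 750/825]
  350 → disc 3  [load 725/825]
  650 → disc 4 (new)  [load 650/825]
  625 → disc 5 (new)  [load 625/825]
  725 → disc 6 (new)  [load 725/825]
  400 → disc 7 (new)  [load 400/825]
  125 → disc 4  [load 775/825]
  150 → disc 5  [load 775/825]
7 discs opened.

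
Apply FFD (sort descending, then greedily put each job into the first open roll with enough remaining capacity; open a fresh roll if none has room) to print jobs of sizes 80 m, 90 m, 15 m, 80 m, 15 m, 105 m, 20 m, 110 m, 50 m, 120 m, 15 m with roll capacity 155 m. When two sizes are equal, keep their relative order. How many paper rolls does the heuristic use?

Sorted descending: 120, 110, 105, 90, 80, 80, 50, 20, 15, 15, 15.
  120 → roll 1 (new)  [load 120/155]
  110 → roll 2 (new)  [load 110/155]
  105 → roll 3 (new)  [load 105/155]
  90 → roll 4 (new)  [load 90/155]
  80 → roll 5 (new)  [load 80/155]
  80 → roll 6 (new)  [load 80/155]
  50 → roll 3  [load 155/155]
  20 → roll 1  [load 140/155]
  15 → roll 1  [load 155/155]
  15 → roll 2  [load 125/155]
  15 → roll 2  [load 140/155]
6 paper rolls opened.

6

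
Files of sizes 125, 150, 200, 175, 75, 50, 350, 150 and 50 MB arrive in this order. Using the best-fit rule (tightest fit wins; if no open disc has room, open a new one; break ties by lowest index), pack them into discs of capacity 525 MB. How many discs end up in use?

  125 → disc 1 (new)  [load 125/525]
  150 → disc 1  [load 275/525]
  200 → disc 1  [load 475/525]
  175 → disc 2 (new)  [load 175/525]
  75 → disc 2  [load 250/525]
  50 → disc 1  [load 525/525]
  350 → disc 3 (new)  [load 350/525]
  150 → disc 3  [load 500/525]
  50 → disc 2  [load 300/525]
3 discs opened.

3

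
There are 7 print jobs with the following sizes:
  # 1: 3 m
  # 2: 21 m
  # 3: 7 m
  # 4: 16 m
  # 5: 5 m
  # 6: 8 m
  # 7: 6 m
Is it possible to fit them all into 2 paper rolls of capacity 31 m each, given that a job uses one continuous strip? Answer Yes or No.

Total = 66 m; ⌈66/31⌉ = 3.
At least 3 paper rolls are required, but only 2 are allowed.

No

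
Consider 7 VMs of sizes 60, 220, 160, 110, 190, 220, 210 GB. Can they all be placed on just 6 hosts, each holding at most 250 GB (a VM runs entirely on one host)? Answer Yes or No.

Yes

A valid assignment using 6 hosts:
  host 1: 220 = 220
  host 2: 220 = 220
  host 3: 210 = 210
  host 4: 190 + 60 = 250
  host 5: 160 = 160
  host 6: 110 = 110
Every load is within 250 GB, so 6 hosts suffice.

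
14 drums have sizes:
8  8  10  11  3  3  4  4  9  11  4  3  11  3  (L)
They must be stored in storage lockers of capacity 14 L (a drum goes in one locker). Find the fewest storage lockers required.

7

Total = 11 + 11 + 11 + 10 + 9 + 8 + 8 + 4 + 4 + 4 + 3 + 3 + 3 + 3 = 92 L.
Lower bound: ⌈92/14⌉ = 7 storage lockers.
A packing using 7 storage lockers:
  locker 1: 11 + 3 = 14
  locker 2: 11 + 3 = 14
  locker 3: 11 + 3 = 14
  locker 4: 10 + 4 = 14
  locker 5: 9 + 4 = 13
  locker 6: 8 + 4 = 12
  locker 7: 8 + 3 = 11
This matches the lower bound, so 7 is optimal.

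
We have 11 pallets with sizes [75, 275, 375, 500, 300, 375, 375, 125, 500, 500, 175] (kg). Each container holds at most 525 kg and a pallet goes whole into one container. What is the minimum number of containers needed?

8

Total = 500 + 500 + 500 + 375 + 375 + 375 + 300 + 275 + 175 + 125 + 75 = 3575 kg.
Lower bound: ⌈3575/525⌉ = 7 containers.
Also, 8 pallets each exceed 525/2 kg, and no two of those can share a container, so at least 8 containers are needed.
A packing using 8 containers:
  container 1: 500 = 500
  container 2: 500 = 500
  container 3: 500 = 500
  container 4: 375 + 125 = 500
  container 5: 375 + 75 = 450
  container 6: 375 = 375
  container 7: 300 + 175 = 475
  container 8: 275 = 275
This matches the lower bound, so 8 is optimal.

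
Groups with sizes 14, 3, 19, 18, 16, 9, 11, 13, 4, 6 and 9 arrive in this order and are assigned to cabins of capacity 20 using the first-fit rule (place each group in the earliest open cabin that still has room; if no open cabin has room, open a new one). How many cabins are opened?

  14 → cabin 1 (new)  [load 14/20]
  3 → cabin 1  [load 17/20]
  19 → cabin 2 (new)  [load 19/20]
  18 → cabin 3 (new)  [load 18/20]
  16 → cabin 4 (new)  [load 16/20]
  9 → cabin 5 (new)  [load 9/20]
  11 → cabin 5  [load 20/20]
  13 → cabin 6 (new)  [load 13/20]
  4 → cabin 4  [load 20/20]
  6 → cabin 6  [load 19/20]
  9 → cabin 7 (new)  [load 9/20]
7 cabins opened.

7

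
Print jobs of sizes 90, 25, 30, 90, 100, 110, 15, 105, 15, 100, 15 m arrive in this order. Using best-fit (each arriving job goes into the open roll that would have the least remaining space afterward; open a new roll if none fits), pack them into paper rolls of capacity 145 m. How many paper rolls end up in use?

6

  90 → roll 1 (new)  [load 90/145]
  25 → roll 1  [load 115/145]
  30 → roll 1  [load 145/145]
  90 → roll 2 (new)  [load 90/145]
  100 → roll 3 (new)  [load 100/145]
  110 → roll 4 (new)  [load 110/145]
  15 → roll 4  [load 125/145]
  105 → roll 5 (new)  [load 105/145]
  15 → roll 4  [load 140/145]
  100 → roll 6 (new)  [load 100/145]
  15 → roll 5  [load 120/145]
6 paper rolls opened.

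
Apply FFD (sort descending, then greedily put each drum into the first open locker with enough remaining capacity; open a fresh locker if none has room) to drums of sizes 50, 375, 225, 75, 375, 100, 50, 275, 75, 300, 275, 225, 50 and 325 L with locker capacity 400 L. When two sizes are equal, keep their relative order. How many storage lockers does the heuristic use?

Sorted descending: 375, 375, 325, 300, 275, 275, 225, 225, 100, 75, 75, 50, 50, 50.
  375 → locker 1 (new)  [load 375/400]
  375 → locker 2 (new)  [load 375/400]
  325 → locker 3 (new)  [load 325/400]
  300 → locker 4 (new)  [load 300/400]
  275 → locker 5 (new)  [load 275/400]
  275 → locker 6 (new)  [load 275/400]
  225 → locker 7 (new)  [load 225/400]
  225 → locker 8 (new)  [load 225/400]
  100 → locker 4  [load 400/400]
  75 → locker 3  [load 400/400]
  75 → locker 5  [load 350/400]
  50 → locker 5  [load 400/400]
  50 → locker 6  [load 325/400]
  50 → locker 6  [load 375/400]
8 storage lockers opened.

8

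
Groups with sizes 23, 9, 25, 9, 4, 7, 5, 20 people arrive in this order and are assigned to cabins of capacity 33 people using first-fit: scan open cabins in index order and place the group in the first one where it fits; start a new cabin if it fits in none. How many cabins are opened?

  23 → cabin 1 (new)  [load 23/33]
  9 → cabin 1  [load 32/33]
  25 → cabin 2 (new)  [load 25/33]
  9 → cabin 3 (new)  [load 9/33]
  4 → cabin 2  [load 29/33]
  7 → cabin 3  [load 16/33]
  5 → cabin 3  [load 21/33]
  20 → cabin 4 (new)  [load 20/33]
4 cabins opened.

4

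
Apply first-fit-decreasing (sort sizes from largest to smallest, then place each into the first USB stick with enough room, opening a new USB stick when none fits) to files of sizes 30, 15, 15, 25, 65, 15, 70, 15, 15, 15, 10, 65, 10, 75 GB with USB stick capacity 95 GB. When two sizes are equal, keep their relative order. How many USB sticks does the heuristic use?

Sorted descending: 75, 70, 65, 65, 30, 25, 15, 15, 15, 15, 15, 15, 10, 10.
  75 → USB stick 1 (new)  [load 75/95]
  70 → USB stick 2 (new)  [load 70/95]
  65 → USB stick 3 (new)  [load 65/95]
  65 → USB stick 4 (new)  [load 65/95]
  30 → USB stick 3  [load 95/95]
  25 → USB stick 2  [load 95/95]
  15 → USB stick 1  [load 90/95]
  15 → USB stick 4  [load 80/95]
  15 → USB stick 4  [load 95/95]
  15 → USB stick 5 (new)  [load 15/95]
  15 → USB stick 5  [load 30/95]
  15 → USB stick 5  [load 45/95]
  10 → USB stick 5  [load 55/95]
  10 → USB stick 5  [load 65/95]
5 USB sticks opened.

5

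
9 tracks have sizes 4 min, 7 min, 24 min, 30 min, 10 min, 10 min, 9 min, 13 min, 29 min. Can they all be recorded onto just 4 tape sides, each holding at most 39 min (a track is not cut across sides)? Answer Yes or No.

A valid assignment using 4 tape sides:
  side 1: 30 + 9 = 39
  side 2: 29 + 10 = 39
  side 3: 24 + 13 = 37
  side 4: 10 + 7 + 4 = 21
Every load is within 39 min, so 4 tape sides suffice.

Yes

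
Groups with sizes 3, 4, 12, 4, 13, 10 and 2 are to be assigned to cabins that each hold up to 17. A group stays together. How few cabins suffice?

3

Total = 13 + 12 + 10 + 4 + 4 + 3 + 2 = 48.
Lower bound: ⌈48/17⌉ = 3 cabins.
A packing using 3 cabins:
  cabin 1: 13 + 4 = 17
  cabin 2: 12 + 4 = 16
  cabin 3: 10 + 3 + 2 = 15
This matches the lower bound, so 3 is optimal.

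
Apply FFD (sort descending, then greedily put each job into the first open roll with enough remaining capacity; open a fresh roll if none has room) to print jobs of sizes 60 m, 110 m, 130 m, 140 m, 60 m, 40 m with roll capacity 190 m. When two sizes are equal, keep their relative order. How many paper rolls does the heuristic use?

3

Sorted descending: 140, 130, 110, 60, 60, 40.
  140 → roll 1 (new)  [load 140/190]
  130 → roll 2 (new)  [load 130/190]
  110 → roll 3 (new)  [load 110/190]
  60 → roll 2  [load 190/190]
  60 → roll 3  [load 170/190]
  40 → roll 1  [load 180/190]
3 paper rolls opened.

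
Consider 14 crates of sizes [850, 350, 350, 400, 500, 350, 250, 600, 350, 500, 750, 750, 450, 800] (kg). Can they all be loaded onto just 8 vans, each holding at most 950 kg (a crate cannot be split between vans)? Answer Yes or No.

Total = 7250 kg; ⌈7250/950⌉ = 8.
The bound of 8 does not rule out 8, but exhaustive search shows no assignment into 8 vans of capacity 950 kg exists — the minimum is 9.

No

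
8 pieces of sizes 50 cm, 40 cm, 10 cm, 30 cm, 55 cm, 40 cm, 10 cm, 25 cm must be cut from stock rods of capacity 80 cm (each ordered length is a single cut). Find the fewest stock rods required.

Total = 55 + 50 + 40 + 40 + 30 + 25 + 10 + 10 = 260 cm.
Lower bound: ⌈260/80⌉ = 4 stock rods.
A packing using 4 stock rods:
  stock rod 1: 55 + 25 = 80
  stock rod 2: 50 + 30 = 80
  stock rod 3: 40 + 40 = 80
  stock rod 4: 10 + 10 = 20
This matches the lower bound, so 4 is optimal.

4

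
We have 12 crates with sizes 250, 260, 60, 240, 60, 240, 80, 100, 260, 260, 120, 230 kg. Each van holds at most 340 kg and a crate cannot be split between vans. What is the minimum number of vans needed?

Total = 260 + 260 + 260 + 250 + 240 + 240 + 230 + 120 + 100 + 80 + 60 + 60 = 2160 kg.
Lower bound: ⌈2160/340⌉ = 7 vans.
A packing using 8 vans:
  van 1: 260 + 80 = 340
  van 2: 260 + 60 = 320
  van 3: 260 + 60 = 320
  van 4: 250 = 250
  van 5: 240 + 100 = 340
  van 6: 240 = 240
  van 7: 230 = 230
  van 8: 120 = 120
No arrangement into 7 vans stays within capacity, so 8 is optimal.

8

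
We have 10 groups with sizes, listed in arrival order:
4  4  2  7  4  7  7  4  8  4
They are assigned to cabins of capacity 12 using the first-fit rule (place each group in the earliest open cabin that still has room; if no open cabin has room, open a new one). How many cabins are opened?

5

  4 → cabin 1 (new)  [load 4/12]
  4 → cabin 1  [load 8/12]
  2 → cabin 1  [load 10/12]
  7 → cabin 2 (new)  [load 7/12]
  4 → cabin 2  [load 11/12]
  7 → cabin 3 (new)  [load 7/12]
  7 → cabin 4 (new)  [load 7/12]
  4 → cabin 3  [load 11/12]
  8 → cabin 5 (new)  [load 8/12]
  4 → cabin 4  [load 11/12]
5 cabins opened.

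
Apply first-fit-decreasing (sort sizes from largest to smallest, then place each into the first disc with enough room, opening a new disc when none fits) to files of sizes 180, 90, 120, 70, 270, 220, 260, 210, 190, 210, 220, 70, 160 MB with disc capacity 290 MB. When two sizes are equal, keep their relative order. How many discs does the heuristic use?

9

Sorted descending: 270, 260, 220, 220, 210, 210, 190, 180, 160, 120, 90, 70, 70.
  270 → disc 1 (new)  [load 270/290]
  260 → disc 2 (new)  [load 260/290]
  220 → disc 3 (new)  [load 220/290]
  220 → disc 4 (new)  [load 220/290]
  210 → disc 5 (new)  [load 210/290]
  210 → disc 6 (new)  [load 210/290]
  190 → disc 7 (new)  [load 190/290]
  180 → disc 8 (new)  [load 180/290]
  160 → disc 9 (new)  [load 160/290]
  120 → disc 9  [load 280/290]
  90 → disc 7  [load 280/290]
  70 → disc 3  [load 290/290]
  70 → disc 4  [load 290/290]
9 discs opened.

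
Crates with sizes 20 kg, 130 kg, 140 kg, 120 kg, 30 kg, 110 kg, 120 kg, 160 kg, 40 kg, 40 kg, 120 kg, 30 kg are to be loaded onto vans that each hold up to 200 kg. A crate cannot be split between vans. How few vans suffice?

7

Total = 160 + 140 + 130 + 120 + 120 + 120 + 110 + 40 + 40 + 30 + 30 + 20 = 1060 kg.
Lower bound: ⌈1060/200⌉ = 6 vans.
Also, 7 crates each exceed 100 kg, and no two of those can share a van, so at least 7 vans are needed.
A packing using 7 vans:
  van 1: 160 + 40 = 200
  van 2: 140 + 40 + 20 = 200
  van 3: 130 + 30 + 30 = 190
  van 4: 120 = 120
  van 5: 120 = 120
  van 6: 120 = 120
  van 7: 110 = 110
This matches the lower bound, so 7 is optimal.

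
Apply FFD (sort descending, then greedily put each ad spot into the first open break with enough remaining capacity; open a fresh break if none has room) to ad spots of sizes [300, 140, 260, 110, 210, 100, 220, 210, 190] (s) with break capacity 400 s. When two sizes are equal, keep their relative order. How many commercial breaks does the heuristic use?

Sorted descending: 300, 260, 220, 210, 210, 190, 140, 110, 100.
  300 → break 1 (new)  [load 300/400]
  260 → break 2 (new)  [load 260/400]
  220 → break 3 (new)  [load 220/400]
  210 → break 4 (new)  [load 210/400]
  210 → break 5 (new)  [load 210/400]
  190 → break 4  [load 400/400]
  140 → break 2  [load 400/400]
  110 → break 3  [load 330/400]
  100 → break 1  [load 400/400]
5 commercial breaks opened.

5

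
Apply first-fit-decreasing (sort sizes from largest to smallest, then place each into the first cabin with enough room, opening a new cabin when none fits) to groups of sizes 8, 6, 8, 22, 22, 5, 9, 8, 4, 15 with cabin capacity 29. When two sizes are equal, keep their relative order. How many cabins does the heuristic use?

Sorted descending: 22, 22, 15, 9, 8, 8, 8, 6, 5, 4.
  22 → cabin 1 (new)  [load 22/29]
  22 → cabin 2 (new)  [load 22/29]
  15 → cabin 3 (new)  [load 15/29]
  9 → cabin 3  [load 24/29]
  8 → cabin 4 (new)  [load 8/29]
  8 → cabin 4  [load 16/29]
  8 → cabin 4  [load 24/29]
  6 → cabin 1  [load 28/29]
  5 → cabin 2  [load 27/29]
  4 → cabin 3  [load 28/29]
4 cabins opened.

4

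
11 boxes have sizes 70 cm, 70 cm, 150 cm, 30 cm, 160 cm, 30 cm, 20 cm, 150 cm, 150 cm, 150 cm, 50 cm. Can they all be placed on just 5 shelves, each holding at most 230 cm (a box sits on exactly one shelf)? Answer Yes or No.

Yes

A valid assignment using 5 shelves:
  shelf 1: 160 + 70 = 230
  shelf 2: 150 + 70 = 220
  shelf 3: 150 + 50 + 30 = 230
  shelf 4: 150 + 30 + 20 = 200
  shelf 5: 150 = 150
Every load is within 230 cm, so 5 shelves suffice.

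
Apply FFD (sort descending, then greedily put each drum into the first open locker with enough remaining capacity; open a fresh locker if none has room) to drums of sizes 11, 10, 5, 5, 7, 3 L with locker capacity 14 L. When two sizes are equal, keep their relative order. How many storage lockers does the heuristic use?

Sorted descending: 11, 10, 7, 5, 5, 3.
  11 → locker 1 (new)  [load 11/14]
  10 → locker 2 (new)  [load 10/14]
  7 → locker 3 (new)  [load 7/14]
  5 → locker 3  [load 12/14]
  5 → locker 4 (new)  [load 5/14]
  3 → locker 1  [load 14/14]
4 storage lockers opened.

4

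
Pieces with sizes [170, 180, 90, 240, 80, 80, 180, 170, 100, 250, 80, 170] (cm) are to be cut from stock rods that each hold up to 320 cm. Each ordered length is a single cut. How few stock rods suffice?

Total = 250 + 240 + 180 + 180 + 170 + 170 + 170 + 100 + 90 + 80 + 80 + 80 = 1790 cm.
Lower bound: ⌈1790/320⌉ = 6 stock rods.
Also, 7 pieces each exceed 160 cm, and no two of those can share a stock rod, so at least 7 stock rods are needed.
A packing using 7 stock rods:
  stock rod 1: 250 = 250
  stock rod 2: 240 + 80 = 320
  stock rod 3: 180 + 100 = 280
  stock rod 4: 180 + 90 = 270
  stock rod 5: 170 + 80 = 250
  stock rod 6: 170 + 80 = 250
  stock rod 7: 170 = 170
This matches the lower bound, so 7 is optimal.

7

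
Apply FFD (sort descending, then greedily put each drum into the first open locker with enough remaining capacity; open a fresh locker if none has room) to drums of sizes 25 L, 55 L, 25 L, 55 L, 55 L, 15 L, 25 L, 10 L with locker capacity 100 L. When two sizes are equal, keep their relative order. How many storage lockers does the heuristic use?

Sorted descending: 55, 55, 55, 25, 25, 25, 15, 10.
  55 → locker 1 (new)  [load 55/100]
  55 → locker 2 (new)  [load 55/100]
  55 → locker 3 (new)  [load 55/100]
  25 → locker 1  [load 80/100]
  25 → locker 2  [load 80/100]
  25 → locker 3  [load 80/100]
  15 → locker 1  [load 95/100]
  10 → locker 2  [load 90/100]
3 storage lockers opened.

3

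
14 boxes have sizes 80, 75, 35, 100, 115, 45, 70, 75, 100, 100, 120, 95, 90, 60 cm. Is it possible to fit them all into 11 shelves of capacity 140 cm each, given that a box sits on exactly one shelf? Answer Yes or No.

A valid assignment using 11 shelves:
  shelf 1: 120 = 120
  shelf 2: 115 = 115
  shelf 3: 100 + 35 = 135
  shelf 4: 100 = 100
  shelf 5: 100 = 100
  shelf 6: 95 + 45 = 140
  shelf 7: 90 = 90
  shelf 8: 80 + 60 = 140
  shelf 9: 75 = 75
  shelf 10: 75 = 75
  shelf 11: 70 = 70
Every load is within 140 cm, so 11 shelves suffice.

Yes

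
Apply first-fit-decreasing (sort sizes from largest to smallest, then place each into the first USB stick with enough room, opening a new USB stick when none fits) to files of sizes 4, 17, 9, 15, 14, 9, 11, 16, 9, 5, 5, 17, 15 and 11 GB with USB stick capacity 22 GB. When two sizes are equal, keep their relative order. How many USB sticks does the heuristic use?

Sorted descending: 17, 17, 16, 15, 15, 14, 11, 11, 9, 9, 9, 5, 5, 4.
  17 → USB stick 1 (new)  [load 17/22]
  17 → USB stick 2 (new)  [load 17/22]
  16 → USB stick 3 (new)  [load 16/22]
  15 → USB stick 4 (new)  [load 15/22]
  15 → USB stick 5 (new)  [load 15/22]
  14 → USB stick 6 (new)  [load 14/22]
  11 → USB stick 7 (new)  [load 11/22]
  11 → USB stick 7  [load 22/22]
  9 → USB stick 8 (new)  [load 9/22]
  9 → USB stick 8  [load 18/22]
  9 → USB stick 9 (new)  [load 9/22]
  5 → USB stick 1  [load 22/22]
  5 → USB stick 2  [load 22/22]
  4 → USB stick 3  [load 20/22]
9 USB sticks opened.

9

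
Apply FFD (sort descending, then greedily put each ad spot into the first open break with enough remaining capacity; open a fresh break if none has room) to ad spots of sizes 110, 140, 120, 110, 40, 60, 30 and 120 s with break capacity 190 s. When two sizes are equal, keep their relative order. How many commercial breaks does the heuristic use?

5

Sorted descending: 140, 120, 120, 110, 110, 60, 40, 30.
  140 → break 1 (new)  [load 140/190]
  120 → break 2 (new)  [load 120/190]
  120 → break 3 (new)  [load 120/190]
  110 → break 4 (new)  [load 110/190]
  110 → break 5 (new)  [load 110/190]
  60 → break 2  [load 180/190]
  40 → break 1  [load 180/190]
  30 → break 3  [load 150/190]
5 commercial breaks opened.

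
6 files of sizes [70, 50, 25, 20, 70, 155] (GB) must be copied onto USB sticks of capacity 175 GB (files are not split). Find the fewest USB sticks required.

Total = 155 + 70 + 70 + 50 + 25 + 20 = 390 GB.
Lower bound: ⌈390/175⌉ = 3 USB sticks.
A packing using 3 USB sticks:
  USB stick 1: 155 + 20 = 175
  USB stick 2: 70 + 70 + 25 = 165
  USB stick 3: 50 = 50
This matches the lower bound, so 3 is optimal.

3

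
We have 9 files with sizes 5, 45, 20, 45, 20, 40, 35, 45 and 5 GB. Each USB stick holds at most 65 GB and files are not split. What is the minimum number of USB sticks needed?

5

Total = 45 + 45 + 45 + 40 + 35 + 20 + 20 + 5 + 5 = 260 GB.
Lower bound: ⌈260/65⌉ = 4 USB sticks.
Also, 5 files each exceed 65/2 GB, and no two of those can share a USB stick, so at least 5 USB sticks are needed.
A packing using 5 USB sticks:
  USB stick 1: 45 + 20 = 65
  USB stick 2: 45 + 20 = 65
  USB stick 3: 45 + 5 + 5 = 55
  USB stick 4: 40 = 40
  USB stick 5: 35 = 35
This matches the lower bound, so 5 is optimal.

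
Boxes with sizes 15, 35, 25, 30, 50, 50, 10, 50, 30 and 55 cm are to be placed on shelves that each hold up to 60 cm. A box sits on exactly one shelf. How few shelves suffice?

7

Total = 55 + 50 + 50 + 50 + 35 + 30 + 30 + 25 + 15 + 10 = 350 cm.
Lower bound: ⌈350/60⌉ = 6 shelves.
A packing using 7 shelves:
  shelf 1: 55 = 55
  shelf 2: 50 + 10 = 60
  shelf 3: 50 = 50
  shelf 4: 50 = 50
  shelf 5: 35 + 25 = 60
  shelf 6: 30 + 30 = 60
  shelf 7: 15 = 15
No arrangement into 6 shelves stays within capacity, so 7 is optimal.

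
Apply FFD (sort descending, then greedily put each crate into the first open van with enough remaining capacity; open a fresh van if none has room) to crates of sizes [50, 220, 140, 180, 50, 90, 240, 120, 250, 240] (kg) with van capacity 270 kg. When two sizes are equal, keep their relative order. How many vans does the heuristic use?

Sorted descending: 250, 240, 240, 220, 180, 140, 120, 90, 50, 50.
  250 → van 1 (new)  [load 250/270]
  240 → van 2 (new)  [load 240/270]
  240 → van 3 (new)  [load 240/270]
  220 → van 4 (new)  [load 220/270]
  180 → van 5 (new)  [load 180/270]
  140 → van 6 (new)  [load 140/270]
  120 → van 6  [load 260/270]
  90 → van 5  [load 270/270]
  50 → van 4  [load 270/270]
  50 → van 7 (new)  [load 50/270]
7 vans opened.

7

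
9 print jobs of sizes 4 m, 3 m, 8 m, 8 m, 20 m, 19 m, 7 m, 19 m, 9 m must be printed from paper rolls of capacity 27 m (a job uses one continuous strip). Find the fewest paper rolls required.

Total = 20 + 19 + 19 + 9 + 8 + 8 + 7 + 4 + 3 = 97 m.
Lower bound: ⌈97/27⌉ = 4 paper rolls.
A packing using 4 paper rolls:
  roll 1: 20 + 7 = 27
  roll 2: 19 + 8 = 27
  roll 3: 19 + 8 = 27
  roll 4: 9 + 4 + 3 = 16
This matches the lower bound, so 4 is optimal.

4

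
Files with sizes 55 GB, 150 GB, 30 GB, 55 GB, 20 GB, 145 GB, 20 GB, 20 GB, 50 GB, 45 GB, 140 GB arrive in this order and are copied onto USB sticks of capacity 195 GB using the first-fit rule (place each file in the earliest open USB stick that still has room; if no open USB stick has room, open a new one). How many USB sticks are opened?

4

  55 → USB stick 1 (new)  [load 55/195]
  150 → USB stick 2 (new)  [load 150/195]
  30 → USB stick 1  [load 85/195]
  55 → USB stick 1  [load 140/195]
  20 → USB stick 1  [load 160/195]
  145 → USB stick 3 (new)  [load 145/195]
  20 → USB stick 1  [load 180/195]
  20 → USB stick 2  [load 170/195]
  50 → USB stick 3  [load 195/195]
  45 → USB stick 4 (new)  [load 45/195]
  140 → USB stick 4  [load 185/195]
4 USB sticks opened.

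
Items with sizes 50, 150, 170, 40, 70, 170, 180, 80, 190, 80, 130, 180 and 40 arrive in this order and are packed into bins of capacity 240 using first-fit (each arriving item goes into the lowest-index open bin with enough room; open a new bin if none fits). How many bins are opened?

  50 → bin 1 (new)  [load 50/240]
  150 → bin 1  [load 200/240]
  170 → bin 2 (new)  [load 170/240]
  40 → bin 1  [load 240/240]
  70 → bin 2  [load 240/240]
  170 → bin 3 (new)  [load 170/240]
  180 → bin 4 (new)  [load 180/240]
  80 → bin 5 (new)  [load 80/240]
  190 → bin 6 (new)  [load 190/240]
  80 → bin 5  [load 160/240]
  130 → bin 7 (new)  [load 130/240]
  180 → bin 8 (new)  [load 180/240]
  40 → bin 3  [load 210/240]
8 bins opened.

8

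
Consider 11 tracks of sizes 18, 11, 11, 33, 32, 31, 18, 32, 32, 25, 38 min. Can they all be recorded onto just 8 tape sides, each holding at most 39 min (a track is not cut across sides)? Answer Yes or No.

No

Total = 281 min; ⌈281/39⌉ = 8.
The bound of 8 does not rule out 8, but exhaustive search shows no assignment into 8 tape sides of capacity 39 min exists — the minimum is 9.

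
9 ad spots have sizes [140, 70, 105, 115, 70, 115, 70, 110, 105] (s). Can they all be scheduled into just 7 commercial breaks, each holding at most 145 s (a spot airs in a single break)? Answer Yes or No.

No

Total = 900 s; ⌈900/145⌉ = 7.
The bound of 7 does not rule out 7, but exhaustive search shows no assignment into 7 commercial breaks of capacity 145 s exists — the minimum is 8.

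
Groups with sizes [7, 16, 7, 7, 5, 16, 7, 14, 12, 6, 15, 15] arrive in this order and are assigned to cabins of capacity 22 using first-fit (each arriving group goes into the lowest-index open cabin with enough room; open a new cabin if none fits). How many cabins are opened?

  7 → cabin 1 (new)  [load 7/22]
  16 → cabin 2 (new)  [load 16/22]
  7 → cabin 1  [load 14/22]
  7 → cabin 1  [load 21/22]
  5 → cabin 2  [load 21/22]
  16 → cabin 3 (new)  [load 16/22]
  7 → cabin 4 (new)  [load 7/22]
  14 → cabin 4  [load 21/22]
  12 → cabin 5 (new)  [load 12/22]
  6 → cabin 3  [load 22/22]
  15 → cabin 6 (new)  [load 15/22]
  15 → cabin 7 (new)  [load 15/22]
7 cabins opened.

7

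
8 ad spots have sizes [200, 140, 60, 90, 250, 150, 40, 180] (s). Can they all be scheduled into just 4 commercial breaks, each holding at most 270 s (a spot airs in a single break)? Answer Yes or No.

Total = 1110 s; ⌈1110/270⌉ = 5.
At least 5 commercial breaks are required, but only 4 are allowed.

No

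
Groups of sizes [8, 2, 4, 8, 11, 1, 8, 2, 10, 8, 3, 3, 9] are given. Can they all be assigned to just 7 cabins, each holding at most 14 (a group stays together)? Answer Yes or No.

Yes

A valid assignment using 7 cabins:
  cabin 1: 11 + 3 = 14
  cabin 2: 10 + 4 = 14
  cabin 3: 9 + 3 + 2 = 14
  cabin 4: 8 + 2 + 1 = 11
  cabin 5: 8 = 8
  cabin 6: 8 = 8
  cabin 7: 8 = 8
Every load is within 14, so 7 cabins suffice.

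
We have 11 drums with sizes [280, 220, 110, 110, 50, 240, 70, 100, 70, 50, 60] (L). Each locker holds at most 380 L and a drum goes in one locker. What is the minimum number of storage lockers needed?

Total = 280 + 240 + 220 + 110 + 110 + 100 + 70 + 70 + 60 + 50 + 50 = 1360 L.
Lower bound: ⌈1360/380⌉ = 4 storage lockers.
A packing using 4 storage lockers:
  locker 1: 280 + 100 = 380
  locker 2: 240 + 110 = 350
  locker 3: 220 + 110 + 50 = 380
  locker 4: 70 + 70 + 60 + 50 = 250
This matches the lower bound, so 4 is optimal.

4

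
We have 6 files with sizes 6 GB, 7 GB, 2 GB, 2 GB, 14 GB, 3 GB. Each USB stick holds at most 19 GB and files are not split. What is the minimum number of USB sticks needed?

Total = 14 + 7 + 6 + 3 + 2 + 2 = 34 GB.
Lower bound: ⌈34/19⌉ = 2 USB sticks.
A packing using 2 USB sticks:
  USB stick 1: 14 + 3 + 2 = 19
  USB stick 2: 7 + 6 + 2 = 15
This matches the lower bound, so 2 is optimal.

2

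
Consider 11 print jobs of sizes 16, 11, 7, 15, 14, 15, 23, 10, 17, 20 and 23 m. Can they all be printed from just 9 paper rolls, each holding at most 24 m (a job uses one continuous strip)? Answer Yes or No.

Yes

A valid assignment using 9 paper rolls:
  roll 1: 23 = 23
  roll 2: 23 = 23
  roll 3: 20 = 20
  roll 4: 17 + 7 = 24
  roll 5: 16 = 16
  roll 6: 15 = 15
  roll 7: 15 = 15
  roll 8: 14 + 10 = 24
  roll 9: 11 = 11
Every load is within 24 m, so 9 paper rolls suffice.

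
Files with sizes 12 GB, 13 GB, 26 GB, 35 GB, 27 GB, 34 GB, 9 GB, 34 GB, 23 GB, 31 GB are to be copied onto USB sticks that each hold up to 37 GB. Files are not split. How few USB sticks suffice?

8

Total = 35 + 34 + 34 + 31 + 27 + 26 + 23 + 13 + 12 + 9 = 244 GB.
Lower bound: ⌈244/37⌉ = 7 USB sticks.
A packing using 8 USB sticks:
  USB stick 1: 35 = 35
  USB stick 2: 34 = 34
  USB stick 3: 34 = 34
  USB stick 4: 31 = 31
  USB stick 5: 27 + 9 = 36
  USB stick 6: 26 = 26
  USB stick 7: 23 + 13 = 36
  USB stick 8: 12 = 12
No arrangement into 7 USB sticks stays within capacity, so 8 is optimal.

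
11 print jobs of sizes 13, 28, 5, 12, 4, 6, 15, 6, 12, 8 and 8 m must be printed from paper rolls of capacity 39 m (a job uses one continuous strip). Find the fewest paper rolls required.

Total = 28 + 15 + 13 + 12 + 12 + 8 + 8 + 6 + 6 + 5 + 4 = 117 m.
Lower bound: ⌈117/39⌉ = 3 paper rolls.
A packing using 3 paper rolls:
  roll 1: 28 + 6 + 5 = 39
  roll 2: 15 + 12 + 12 = 39
  roll 3: 13 + 8 + 8 + 6 + 4 = 39
This matches the lower bound, so 3 is optimal.

3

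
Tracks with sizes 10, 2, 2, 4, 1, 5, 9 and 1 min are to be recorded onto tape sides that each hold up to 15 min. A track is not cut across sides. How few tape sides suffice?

3

Total = 10 + 9 + 5 + 4 + 2 + 2 + 1 + 1 = 34 min.
Lower bound: ⌈34/15⌉ = 3 tape sides.
A packing using 3 tape sides:
  side 1: 10 + 5 = 15
  side 2: 9 + 4 + 2 = 15
  side 3: 2 + 1 + 1 = 4
This matches the lower bound, so 3 is optimal.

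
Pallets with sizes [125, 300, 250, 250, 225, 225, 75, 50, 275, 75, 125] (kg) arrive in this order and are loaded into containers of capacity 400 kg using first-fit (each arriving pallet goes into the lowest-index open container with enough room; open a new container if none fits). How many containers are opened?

  125 → container 1 (new)  [load 125/400]
  300 → container 2 (new)  [load 300/400]
  250 → container 1  [load 375/400]
  250 → container 3 (new)  [load 250/400]
  225 → container 4 (new)  [load 225/400]
  225 → container 5 (new)  [load 225/400]
  75 → container 2  [load 375/400]
  50 → container 3  [load 300/400]
  275 → container 6 (new)  [load 275/400]
  75 → container 3  [load 375/400]
  125 → container 4  [load 350/400]
6 containers opened.

6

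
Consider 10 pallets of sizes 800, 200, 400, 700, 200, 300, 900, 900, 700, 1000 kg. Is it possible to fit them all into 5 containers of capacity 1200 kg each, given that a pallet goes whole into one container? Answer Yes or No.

Total = 6100 kg; ⌈6100/1200⌉ = 6.
At least 6 containers are required, but only 5 are allowed.

No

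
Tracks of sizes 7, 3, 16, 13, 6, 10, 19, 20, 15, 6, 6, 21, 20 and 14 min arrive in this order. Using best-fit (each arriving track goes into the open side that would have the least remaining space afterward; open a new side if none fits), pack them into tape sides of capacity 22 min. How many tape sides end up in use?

  7 → side 1 (new)  [load 7/22]
  3 → side 1  [load 10/22]
  16 → side 2 (new)  [load 16/22]
  13 → side 3 (new)  [load 13/22]
  6 → side 2  [load 22/22]
  10 → side 1  [load 20/22]
  19 → side 4 (new)  [load 19/22]
  20 → side 5 (new)  [load 20/22]
  15 → side 6 (new)  [load 15/22]
  6 → side 6  [load 21/22]
  6 → side 3  [load 19/22]
  21 → side 7 (new)  [load 21/22]
  20 → side 8 (new)  [load 20/22]
  14 → side 9 (new)  [load 14/22]
9 tape sides opened.

9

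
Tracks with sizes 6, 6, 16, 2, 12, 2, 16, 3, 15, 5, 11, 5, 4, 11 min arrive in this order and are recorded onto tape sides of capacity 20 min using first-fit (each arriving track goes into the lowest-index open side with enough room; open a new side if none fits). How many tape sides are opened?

7

  6 → side 1 (new)  [load 6/20]
  6 → side 1  [load 12/20]
  16 → side 2 (new)  [load 16/20]
  2 → side 1  [load 14/20]
  12 → side 3 (new)  [load 12/20]
  2 → side 1  [load 16/20]
  16 → side 4 (new)  [load 16/20]
  3 → side 1  [load 19/20]
  15 → side 5 (new)  [load 15/20]
  5 → side 3  [load 17/20]
  11 → side 6 (new)  [load 11/20]
  5 → side 5  [load 20/20]
  4 → side 2  [load 20/20]
  11 → side 7 (new)  [load 11/20]
7 tape sides opened.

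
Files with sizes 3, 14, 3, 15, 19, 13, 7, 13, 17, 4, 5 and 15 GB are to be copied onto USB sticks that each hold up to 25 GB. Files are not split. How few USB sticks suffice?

7

Total = 19 + 17 + 15 + 15 + 14 + 13 + 13 + 7 + 5 + 4 + 3 + 3 = 128 GB.
Lower bound: ⌈128/25⌉ = 6 USB sticks.
Also, 7 files each exceed 25/2 GB, and no two of those can share a USB stick, so at least 7 USB sticks are needed.
A packing using 7 USB sticks:
  USB stick 1: 19 + 5 = 24
  USB stick 2: 17 + 7 = 24
  USB stick 3: 15 + 4 + 3 + 3 = 25
  USB stick 4: 15 = 15
  USB stick 5: 14 = 14
  USB stick 6: 13 = 13
  USB stick 7: 13 = 13
This matches the lower bound, so 7 is optimal.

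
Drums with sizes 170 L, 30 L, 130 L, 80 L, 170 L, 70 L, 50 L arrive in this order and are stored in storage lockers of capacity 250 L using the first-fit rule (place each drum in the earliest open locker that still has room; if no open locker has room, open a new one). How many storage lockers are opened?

3

  170 → locker 1 (new)  [load 170/250]
  30 → locker 1  [load 200/250]
  130 → locker 2 (new)  [load 130/250]
  80 → locker 2  [load 210/250]
  170 → locker 3 (new)  [load 170/250]
  70 → locker 3  [load 240/250]
  50 → locker 1  [load 250/250]
3 storage lockers opened.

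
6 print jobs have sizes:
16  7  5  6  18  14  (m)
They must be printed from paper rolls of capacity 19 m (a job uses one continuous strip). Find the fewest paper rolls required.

Total = 18 + 16 + 14 + 7 + 6 + 5 = 66 m.
Lower bound: ⌈66/19⌉ = 4 paper rolls.
A packing using 4 paper rolls:
  roll 1: 18 = 18
  roll 2: 16 = 16
  roll 3: 14 + 5 = 19
  roll 4: 7 + 6 = 13
This matches the lower bound, so 4 is optimal.

4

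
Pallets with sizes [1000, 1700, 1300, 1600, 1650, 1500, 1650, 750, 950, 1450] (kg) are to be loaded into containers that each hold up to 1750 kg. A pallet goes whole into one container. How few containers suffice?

Total = 1700 + 1650 + 1650 + 1600 + 1500 + 1450 + 1300 + 1000 + 950 + 750 = 13550 kg.
Lower bound: ⌈13550/1750⌉ = 8 containers.
Also, 9 pallets each exceed 875 kg, and no two of those can share a container, so at least 9 containers are needed.
A packing using 9 containers:
  container 1: 1700 = 1700
  container 2: 1650 = 1650
  container 3: 1650 = 1650
  container 4: 1600 = 1600
  container 5: 1500 = 1500
  container 6: 1450 = 1450
  container 7: 1300 = 1300
  container 8: 1000 + 750 = 1750
  container 9: 950 = 950
This matches the lower bound, so 9 is optimal.

9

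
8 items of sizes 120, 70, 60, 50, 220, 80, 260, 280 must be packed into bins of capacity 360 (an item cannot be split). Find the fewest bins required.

Total = 280 + 260 + 220 + 120 + 80 + 70 + 60 + 50 = 1140.
Lower bound: ⌈1140/360⌉ = 4 bins.
A packing using 4 bins:
  bin 1: 280 + 80 = 360
  bin 2: 260 + 70 = 330
  bin 3: 220 + 120 = 340
  bin 4: 60 + 50 = 110
This matches the lower bound, so 4 is optimal.

4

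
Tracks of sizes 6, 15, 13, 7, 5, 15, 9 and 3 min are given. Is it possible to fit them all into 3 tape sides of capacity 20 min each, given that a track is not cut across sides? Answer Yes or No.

No

Total = 73 min; ⌈73/20⌉ = 4.
At least 4 tape sides are required, but only 3 are allowed.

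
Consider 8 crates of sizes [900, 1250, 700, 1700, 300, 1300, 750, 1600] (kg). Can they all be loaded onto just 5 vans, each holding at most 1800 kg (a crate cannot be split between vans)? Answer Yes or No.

No

Total = 8500 kg; ⌈8500/1800⌉ = 5.
The bound of 5 does not rule out 5, but exhaustive search shows no assignment into 5 vans of capacity 1800 kg exists — the minimum is 6.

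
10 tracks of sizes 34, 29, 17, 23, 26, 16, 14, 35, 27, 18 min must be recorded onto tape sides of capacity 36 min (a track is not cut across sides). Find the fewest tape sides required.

8

Total = 35 + 34 + 29 + 27 + 26 + 23 + 18 + 17 + 16 + 14 = 239 min.
Lower bound: ⌈239/36⌉ = 7 tape sides.
A packing using 8 tape sides:
  side 1: 35 = 35
  side 2: 34 = 34
  side 3: 29 = 29
  side 4: 27 = 27
  side 5: 26 = 26
  side 6: 23 = 23
  side 7: 18 + 17 = 35
  side 8: 16 + 14 = 30
No arrangement into 7 tape sides stays within capacity, so 8 is optimal.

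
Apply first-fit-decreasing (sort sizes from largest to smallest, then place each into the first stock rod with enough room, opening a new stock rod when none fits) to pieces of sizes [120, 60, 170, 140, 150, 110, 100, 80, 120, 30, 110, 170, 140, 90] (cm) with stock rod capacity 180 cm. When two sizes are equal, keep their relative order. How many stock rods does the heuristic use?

Sorted descending: 170, 170, 150, 140, 140, 120, 120, 110, 110, 100, 90, 80, 60, 30.
  170 → stock rod 1 (new)  [load 170/180]
  170 → stock rod 2 (new)  [load 170/180]
  150 → stock rod 3 (new)  [load 150/180]
  140 → stock rod 4 (new)  [load 140/180]
  140 → stock rod 5 (new)  [load 140/180]
  120 → stock rod 6 (new)  [load 120/180]
  120 → stock rod 7 (new)  [load 120/180]
  110 → stock rod 8 (new)  [load 110/180]
  110 → stock rod 9 (new)  [load 110/180]
  100 → stock rod 10 (new)  [load 100/180]
  90 → stock rod 11 (new)  [load 90/180]
  80 → stock rod 10  [load 180/180]
  60 → stock rod 6  [load 180/180]
  30 → stock rod 3  [load 180/180]
11 stock rods opened.

11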